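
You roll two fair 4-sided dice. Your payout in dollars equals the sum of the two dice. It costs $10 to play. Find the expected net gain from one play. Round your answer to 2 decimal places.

Distribution of the sum of the two dice: 2 w.p. 1/16, 3 w.p. 1/8, 4 w.p. 3/16, 5 w.p. 1/4, 6 w.p. 3/16, 7 w.p. 1/8, …
E[payout] = (1/16)·2 + (1/8)·3 + (3/16)·4 + (1/4)·5 + (3/16)·6 + (1/8)·7 + (1/16)·8 = 5
Expected profit = 5 − 10 = -5 ≈ -$5.00

-$5.00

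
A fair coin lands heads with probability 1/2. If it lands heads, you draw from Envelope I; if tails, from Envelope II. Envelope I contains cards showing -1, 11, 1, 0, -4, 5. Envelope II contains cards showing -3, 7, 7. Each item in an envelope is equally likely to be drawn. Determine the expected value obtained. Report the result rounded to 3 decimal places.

E[X | Envelope I] = (-1 + 11 + 1 + 0 − 4 + 5)/6 = 2
E[X | Envelope II] = (-3 + 7 + 7)/3 = 11/3
E[X] = (1/2)·2 + (1/2)·11/3 = 17/6 ≈ 2.833

2.833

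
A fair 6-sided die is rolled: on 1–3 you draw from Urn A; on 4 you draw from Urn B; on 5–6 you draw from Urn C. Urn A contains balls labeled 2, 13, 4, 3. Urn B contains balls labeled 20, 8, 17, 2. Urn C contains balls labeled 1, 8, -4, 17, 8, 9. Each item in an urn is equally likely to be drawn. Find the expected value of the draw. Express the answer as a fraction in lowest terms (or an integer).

55/8

E[X | Urn A] = (2 + 13 + 4 + 3)/4 = 11/2
E[X | Urn B] = (20 + 8 + 17 + 2)/4 = 47/4
E[X | Urn C] = (1 + 8 − 4 + 17 + 8 + 9)/6 = 13/2
E[X] = (1/2)·11/2 + (1/6)·47/4 + (1/3)·13/2 = 55/8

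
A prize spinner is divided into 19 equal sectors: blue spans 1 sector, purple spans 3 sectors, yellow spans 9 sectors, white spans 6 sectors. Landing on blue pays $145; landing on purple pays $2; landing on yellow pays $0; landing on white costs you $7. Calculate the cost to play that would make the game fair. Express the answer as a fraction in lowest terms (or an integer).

E[payout] = (1/19)·145 + (3/19)·2 + (9/19)·0 + (6/19)·(-7) = 109/19
Fair fee = E[payout] = 109/19

109/19 dollars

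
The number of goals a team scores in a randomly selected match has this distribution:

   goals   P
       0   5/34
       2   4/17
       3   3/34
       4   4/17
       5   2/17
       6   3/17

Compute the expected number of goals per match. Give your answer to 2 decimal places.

E[X] = (5/34)·0 + (4/17)·2 + (3/34)·3 + (4/17)·4 + (2/17)·5 + (3/17)·6
     = 113/34 ≈ 3.32

3.32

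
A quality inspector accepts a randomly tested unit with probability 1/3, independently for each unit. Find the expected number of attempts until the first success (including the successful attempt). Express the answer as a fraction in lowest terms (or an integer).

3

For a geometric distribution, E[trials] = 1/p = 1/(1/3) = 3.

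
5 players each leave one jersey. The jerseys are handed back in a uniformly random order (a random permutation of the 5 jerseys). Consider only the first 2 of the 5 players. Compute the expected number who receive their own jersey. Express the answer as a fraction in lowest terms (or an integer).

Let Xᵢ = 1 if person i gets their own jersey. For each i, P(Xᵢ=1) = 1/5.
By linearity of expectation, E[X₁+…+X_2] = 2·(1/5) = 2/5.

2/5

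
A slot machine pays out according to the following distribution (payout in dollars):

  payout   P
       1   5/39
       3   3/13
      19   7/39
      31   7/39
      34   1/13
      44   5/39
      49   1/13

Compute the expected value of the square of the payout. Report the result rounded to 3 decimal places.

E[X²] = (5/39)·1 + (3/13)·9 + (7/39)·361 + (7/39)·961 + (1/13)·1156 + (5/39)·1936 + (1/13)·2401
     = 9897/13 ≈ 761.308

761.308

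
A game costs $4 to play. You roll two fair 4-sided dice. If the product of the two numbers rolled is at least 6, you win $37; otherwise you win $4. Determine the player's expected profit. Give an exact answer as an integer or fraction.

33/2 dollars

E[payout] = (1/2)·4 + (1/2)·37 = 41/2
Expected profit = 41/2 − 4 = 33/2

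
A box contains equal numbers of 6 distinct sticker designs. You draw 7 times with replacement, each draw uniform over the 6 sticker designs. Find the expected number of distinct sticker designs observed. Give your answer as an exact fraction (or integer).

201811/46656

Let Xⱼ=1 if type j appears at least once. P(Xⱼ=1) = 1 − ((6−1)/6)^7 = 201811/279936.
E[#distinct] = 6·201811/279936 = 201811/46656.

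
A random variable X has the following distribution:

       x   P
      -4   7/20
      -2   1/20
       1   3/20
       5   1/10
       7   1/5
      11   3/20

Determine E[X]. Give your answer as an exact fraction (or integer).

11/5

E[X] = (7/20)·(-4) + (1/20)·(-2) + (3/20)·1 + (1/10)·5 + (1/5)·7 + (3/20)·11
     = 11/5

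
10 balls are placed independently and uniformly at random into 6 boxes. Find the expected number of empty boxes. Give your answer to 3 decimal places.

Let Xⱼ=1 if box j is empty. P(Xⱼ=1) = ((6-1)/6)^10 = 9765625/60466176.
By linearity, E[#empty] = 6·9765625/60466176 = 9765625/10077696.
≈ 0.969

0.969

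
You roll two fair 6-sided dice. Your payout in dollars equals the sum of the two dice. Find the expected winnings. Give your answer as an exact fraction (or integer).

Distribution of the sum of the two dice: 2 w.p. 1/36, 3 w.p. 1/18, 4 w.p. 1/12, 5 w.p. 1/9, 6 w.p. 5/36, 7 w.p. 1/6, …
E[payout] = (1/36)·2 + (1/18)·3 + (1/12)·4 + (1/9)·5 + (5/36)·6 + (1/6)·7 + (5/36)·8 + (1/9)·9 + (1/12)·10 + (1/18)·11 + (1/36)·12 = 7

$7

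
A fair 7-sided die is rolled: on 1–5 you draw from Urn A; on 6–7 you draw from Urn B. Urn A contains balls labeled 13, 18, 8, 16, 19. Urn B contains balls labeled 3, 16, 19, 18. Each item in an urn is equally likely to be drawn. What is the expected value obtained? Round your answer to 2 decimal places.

E[X | Urn A] = (13 + 18 + 8 + 16 + 19)/5 = 74/5
E[X | Urn B] = (3 + 16 + 19 + 18)/4 = 14
E[X] = (5/7)·74/5 + (2/7)·14 = 102/7 ≈ 14.57

14.57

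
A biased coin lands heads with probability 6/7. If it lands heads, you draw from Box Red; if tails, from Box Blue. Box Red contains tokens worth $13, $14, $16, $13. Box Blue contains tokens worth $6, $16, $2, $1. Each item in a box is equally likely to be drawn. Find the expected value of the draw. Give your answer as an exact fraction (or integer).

E[X | Box Red] = (13 + 14 + 16 + 13)/4 = 14
E[X | Box Blue] = (6 + 16 + 2 + 1)/4 = 25/4
E[X] = (6/7)·14 + (1/7)·25/4 = 361/28

361/28 dollars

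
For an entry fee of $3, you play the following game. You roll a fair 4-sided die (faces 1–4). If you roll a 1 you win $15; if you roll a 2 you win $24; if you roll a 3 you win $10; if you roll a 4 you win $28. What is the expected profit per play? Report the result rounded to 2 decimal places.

E[payout] = (1/4)·10 + (1/4)·15 + (1/4)·24 + (1/4)·28 = 77/4
Expected profit = 77/4 − 3 = 65/4 ≈ $16.25

$16.25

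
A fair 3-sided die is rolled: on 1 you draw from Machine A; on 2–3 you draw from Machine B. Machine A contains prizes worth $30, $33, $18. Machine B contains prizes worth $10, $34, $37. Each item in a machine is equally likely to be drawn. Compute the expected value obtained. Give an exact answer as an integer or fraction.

$27

E[X | Machine A] = (30 + 33 + 18)/3 = 27
E[X | Machine B] = (10 + 34 + 37)/3 = 27
E[X] = (1/3)·27 + (2/3)·27 = 27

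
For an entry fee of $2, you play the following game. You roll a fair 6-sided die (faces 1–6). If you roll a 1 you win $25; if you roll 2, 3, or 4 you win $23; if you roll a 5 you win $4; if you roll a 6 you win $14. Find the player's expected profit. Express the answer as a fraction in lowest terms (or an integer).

50/3 dollars

E[payout] = (1/6)·4 + (1/6)·14 + (1/2)·23 + (1/6)·25 = 56/3
Expected profit = 56/3 − 2 = 50/3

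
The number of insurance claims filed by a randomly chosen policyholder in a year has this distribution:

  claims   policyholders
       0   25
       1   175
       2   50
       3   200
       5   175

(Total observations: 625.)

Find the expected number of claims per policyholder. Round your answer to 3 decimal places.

Total = 625, so P(claims=0) = 25/625, etc.
E[X] = (1/25)·0 + (7/25)·1 + (2/25)·2 + (8/25)·3 + (7/25)·5
     = 14/5 ≈ 2.800

2.800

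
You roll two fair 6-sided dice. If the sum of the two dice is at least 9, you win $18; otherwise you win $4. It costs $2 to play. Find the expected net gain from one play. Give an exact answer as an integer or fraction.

53/9 dollars

E[payout] = (13/18)·4 + (5/18)·18 = 71/9
Expected profit = 71/9 − 2 = 53/9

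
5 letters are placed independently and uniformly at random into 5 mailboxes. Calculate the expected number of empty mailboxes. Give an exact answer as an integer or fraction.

Let Xⱼ=1 if mailbox j is empty. P(Xⱼ=1) = ((5-1)/5)^5 = 1024/3125.
By linearity, E[#empty] = 5·1024/3125 = 1024/625.

1024/625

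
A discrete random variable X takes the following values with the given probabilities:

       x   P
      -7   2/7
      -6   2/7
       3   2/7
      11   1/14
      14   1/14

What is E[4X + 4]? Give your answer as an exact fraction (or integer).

-2/7

E[4x+4] = (2/7)·(-24) + (2/7)·(-20) + (2/7)·16 + (1/14)·48 + (1/14)·60
     = -2/7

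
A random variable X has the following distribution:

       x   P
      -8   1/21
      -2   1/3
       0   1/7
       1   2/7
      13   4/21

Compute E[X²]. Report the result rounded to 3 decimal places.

E[X²] = (1/21)·64 + (1/3)·4 + (1/7)·0 + (2/7)·1 + (4/21)·169
     = 258/7 ≈ 36.857

36.857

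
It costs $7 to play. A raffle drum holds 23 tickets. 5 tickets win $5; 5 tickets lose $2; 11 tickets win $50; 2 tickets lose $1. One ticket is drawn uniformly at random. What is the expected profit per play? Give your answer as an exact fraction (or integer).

E[payout] = (5/23)·5 + (5/23)·(-2) + (11/23)·50 + (2/23)·(-1) = 563/23
Expected profit = 563/23 − 7 = 402/23

402/23 dollars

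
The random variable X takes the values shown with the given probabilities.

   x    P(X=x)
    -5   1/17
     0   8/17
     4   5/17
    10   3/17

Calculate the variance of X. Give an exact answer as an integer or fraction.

4860/289

E[X] = (1/17)·(-5) + (8/17)·0 + (5/17)·4 + (3/17)·10 = 45/17
E[X²] = (1/17)·25 + (8/17)·0 + (5/17)·16 + (3/17)·100 = 405/17
Var(X) = 405/17 − (45/17)² = 4860/289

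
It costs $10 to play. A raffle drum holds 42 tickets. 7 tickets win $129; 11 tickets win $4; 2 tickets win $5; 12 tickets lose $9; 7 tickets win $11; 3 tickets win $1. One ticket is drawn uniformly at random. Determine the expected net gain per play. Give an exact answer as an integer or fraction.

E[payout] = (7/42)·129 + (11/42)·4 + (2/42)·5 + (12/42)·(-9) + (7/42)·11 + (3/42)·1 = 929/42
Expected profit = 929/42 − 10 = 509/42

509/42 dollars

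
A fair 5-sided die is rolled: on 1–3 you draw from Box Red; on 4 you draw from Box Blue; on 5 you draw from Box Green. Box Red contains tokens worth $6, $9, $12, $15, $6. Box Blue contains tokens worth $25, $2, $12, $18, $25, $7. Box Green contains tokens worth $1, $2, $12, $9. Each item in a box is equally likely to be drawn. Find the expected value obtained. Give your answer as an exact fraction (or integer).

E[X | Box Red] = (6 + 9 + 12 + 15 + 6)/5 = 48/5
E[X | Box Blue] = (25 + 2 + 12 + 18 + 25 + 7)/6 = 89/6
E[X | Box Green] = (1 + 2 + 12 + 9)/4 = 6
E[X] = (3/5)·48/5 + (1/5)·89/6 + (1/5)·6 = 1489/150

1489/150 dollars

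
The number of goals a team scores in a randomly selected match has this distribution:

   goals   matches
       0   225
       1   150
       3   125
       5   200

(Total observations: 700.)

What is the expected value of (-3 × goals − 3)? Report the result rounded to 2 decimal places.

Total = 700, so P(goals=0) = 225/700, etc.
E[-3x-3] = (9/28)·(-3) + (3/14)·(-6) + (5/28)·(-12) + (2/7)·(-18)
     = -267/28 ≈ -9.54

-9.54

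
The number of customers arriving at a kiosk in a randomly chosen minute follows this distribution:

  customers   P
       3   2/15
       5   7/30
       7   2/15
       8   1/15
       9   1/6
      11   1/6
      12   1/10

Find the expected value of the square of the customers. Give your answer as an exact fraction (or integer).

659/10

E[X²] = (2/15)·9 + (7/30)·25 + (2/15)·49 + (1/15)·64 + (1/6)·81 + (1/6)·121 + (1/10)·144
     = 659/10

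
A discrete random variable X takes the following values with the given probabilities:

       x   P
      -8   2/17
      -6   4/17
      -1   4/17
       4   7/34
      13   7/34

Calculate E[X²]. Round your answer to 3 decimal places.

E[X²] = (2/17)·64 + (4/17)·36 + (4/17)·1 + (7/34)·16 + (7/34)·169
     = 1847/34 ≈ 54.324

54.324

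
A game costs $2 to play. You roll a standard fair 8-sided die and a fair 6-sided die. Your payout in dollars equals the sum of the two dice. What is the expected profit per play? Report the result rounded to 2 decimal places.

Distribution of the sum of the two dice: 2 w.p. 1/48, 3 w.p. 1/24, 4 w.p. 1/16, 5 w.p. 1/12, 6 w.p. 5/48, 7 w.p. 1/8, …
E[payout] = (1/48)·2 + (1/24)·3 + (1/16)·4 + (1/12)·5 + (5/48)·6 + (1/8)·7 + (1/8)·8 + (1/8)·9 + (5/48)·10 + (1/12)·11 + (1/16)·12 + (1/24)·13 + (1/48)·14 = 8
Expected profit = 8 − 2 = 6 ≈ $6.00

$6.00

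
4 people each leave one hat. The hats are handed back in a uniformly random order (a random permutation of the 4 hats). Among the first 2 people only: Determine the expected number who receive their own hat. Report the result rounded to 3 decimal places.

Let Xᵢ = 1 if person i gets their own hat. For each i, P(Xᵢ=1) = 1/4.
By linearity of expectation, E[X₁+…+X_2] = 2·(1/4) = 1/2.
≈ 0.500

0.500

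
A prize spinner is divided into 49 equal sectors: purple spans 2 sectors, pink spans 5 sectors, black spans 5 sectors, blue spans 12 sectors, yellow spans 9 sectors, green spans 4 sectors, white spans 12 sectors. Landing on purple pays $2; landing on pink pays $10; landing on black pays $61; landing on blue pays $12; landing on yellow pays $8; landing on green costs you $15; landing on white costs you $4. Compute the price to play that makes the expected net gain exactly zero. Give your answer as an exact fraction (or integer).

E[payout] = (2/49)·2 + (5/49)·10 + (5/49)·61 + (12/49)·12 + (9/49)·8 + (4/49)·(-15) + (12/49)·(-4) = 467/49
Fair fee = E[payout] = 467/49

467/49 dollars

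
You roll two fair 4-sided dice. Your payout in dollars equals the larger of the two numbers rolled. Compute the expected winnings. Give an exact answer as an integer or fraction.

25/8 dollars

Distribution of the larger of the two numbers rolled: 1 w.p. 1/16, 2 w.p. 3/16, 3 w.p. 5/16, 4 w.p. 7/16
E[payout] = (1/16)·1 + (3/16)·2 + (5/16)·3 + (7/16)·4 = 25/8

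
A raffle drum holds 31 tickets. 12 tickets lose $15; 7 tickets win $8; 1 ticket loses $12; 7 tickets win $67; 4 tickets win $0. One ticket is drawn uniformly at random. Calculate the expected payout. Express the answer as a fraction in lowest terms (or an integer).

E[payout] = (12/31)·(-15) + (7/31)·8 + (1/31)·(-12) + (7/31)·67 + (4/31)·0 = 333/31

333/31 dollars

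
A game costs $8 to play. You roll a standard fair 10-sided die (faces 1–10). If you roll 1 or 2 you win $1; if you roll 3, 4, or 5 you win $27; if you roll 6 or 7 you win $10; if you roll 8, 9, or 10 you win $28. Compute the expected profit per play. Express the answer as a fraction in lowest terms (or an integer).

E[payout] = (1/5)·1 + (1/5)·10 + (3/10)·27 + (3/10)·28 = 187/10
Expected profit = 187/10 − 8 = 107/10

107/10 dollars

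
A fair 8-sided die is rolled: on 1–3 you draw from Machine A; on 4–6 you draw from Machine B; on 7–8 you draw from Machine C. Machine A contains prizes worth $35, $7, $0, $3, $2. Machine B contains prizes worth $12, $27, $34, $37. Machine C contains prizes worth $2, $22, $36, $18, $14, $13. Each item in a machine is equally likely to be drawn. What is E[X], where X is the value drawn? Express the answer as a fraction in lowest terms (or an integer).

E[X | Machine A] = (35 + 7 + 0 + 3 + 2)/5 = 47/5
E[X | Machine B] = (12 + 27 + 34 + 37)/4 = 55/2
E[X | Machine C] = (2 + 22 + 36 + 18 + 14 + 13)/6 = 35/2
E[X] = (3/8)·47/5 + (3/8)·55/2 + (1/4)·35/2 = 1457/80

1457/80 dollars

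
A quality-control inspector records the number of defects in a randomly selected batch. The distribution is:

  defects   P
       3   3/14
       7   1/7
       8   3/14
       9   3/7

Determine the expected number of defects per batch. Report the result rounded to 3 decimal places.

7.214

E[X] = (3/14)·3 + (1/7)·7 + (3/14)·8 + (3/7)·9
     = 101/14 ≈ 7.214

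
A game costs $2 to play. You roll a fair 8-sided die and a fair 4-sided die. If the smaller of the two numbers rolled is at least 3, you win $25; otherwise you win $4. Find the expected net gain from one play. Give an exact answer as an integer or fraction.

79/8 dollars

E[payout] = (5/8)·4 + (3/8)·25 = 95/8
Expected profit = 95/8 − 2 = 79/8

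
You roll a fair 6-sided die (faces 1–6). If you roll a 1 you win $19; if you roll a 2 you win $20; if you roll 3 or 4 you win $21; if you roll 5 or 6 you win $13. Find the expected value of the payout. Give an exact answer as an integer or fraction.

107/6 dollars

E[payout] = (1/3)·13 + (1/6)·19 + (1/6)·20 + (1/3)·21 = 107/6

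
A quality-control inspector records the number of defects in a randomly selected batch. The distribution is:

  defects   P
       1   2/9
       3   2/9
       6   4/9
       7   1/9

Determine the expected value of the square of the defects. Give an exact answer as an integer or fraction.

71/3

E[X²] = (2/9)·1 + (2/9)·9 + (4/9)·36 + (1/9)·49
     = 71/3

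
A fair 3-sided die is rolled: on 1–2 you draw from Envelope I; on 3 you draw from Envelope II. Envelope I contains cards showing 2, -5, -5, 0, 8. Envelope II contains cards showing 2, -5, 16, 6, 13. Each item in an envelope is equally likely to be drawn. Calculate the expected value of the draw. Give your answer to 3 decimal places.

2.133

E[X | Envelope I] = (2 − 5 − 5 + 0 + 8)/5 = 0
E[X | Envelope II] = (2 − 5 + 16 + 6 + 13)/5 = 32/5
E[X] = (2/3)·0 + (1/3)·32/5 = 32/15 ≈ 2.133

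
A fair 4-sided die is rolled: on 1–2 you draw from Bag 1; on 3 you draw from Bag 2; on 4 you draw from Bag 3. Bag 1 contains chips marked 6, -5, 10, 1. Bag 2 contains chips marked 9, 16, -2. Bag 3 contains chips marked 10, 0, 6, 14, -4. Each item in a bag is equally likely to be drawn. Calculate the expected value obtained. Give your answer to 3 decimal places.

4.717

E[X | Bag 1] = (6 − 5 + 10 + 1)/4 = 3
E[X | Bag 2] = (9 + 16 − 2)/3 = 23/3
E[X | Bag 3] = (10 + 0 + 6 + 14 − 4)/5 = 26/5
E[X] = (1/2)·3 + (1/4)·23/3 + (1/4)·26/5 = 283/60 ≈ 4.717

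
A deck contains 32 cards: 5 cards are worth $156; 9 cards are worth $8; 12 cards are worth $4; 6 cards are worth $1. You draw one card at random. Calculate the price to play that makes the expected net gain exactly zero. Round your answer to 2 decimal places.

E[payout] = (5/32)·156 + (9/32)·8 + (12/32)·4 + (6/32)·1 = 453/16
Fair fee = E[payout] = 453/16 ≈ $28.31

$28.31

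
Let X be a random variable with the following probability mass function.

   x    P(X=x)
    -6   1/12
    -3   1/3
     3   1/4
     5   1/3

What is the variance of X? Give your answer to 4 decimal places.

15.7431

E[X] = (1/12)·(-6) + (1/3)·(-3) + (1/4)·3 + (1/3)·5 = 11/12
E[X²] = (1/12)·36 + (1/3)·9 + (1/4)·9 + (1/3)·25 = 199/12
Var(X) = 199/12 − (11/12)² = 2267/144 ≈ 15.7431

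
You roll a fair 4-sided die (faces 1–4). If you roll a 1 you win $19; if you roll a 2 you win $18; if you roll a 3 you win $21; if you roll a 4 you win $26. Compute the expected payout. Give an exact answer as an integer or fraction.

$21

E[payout] = (1/4)·18 + (1/4)·19 + (1/4)·21 + (1/4)·26 = 21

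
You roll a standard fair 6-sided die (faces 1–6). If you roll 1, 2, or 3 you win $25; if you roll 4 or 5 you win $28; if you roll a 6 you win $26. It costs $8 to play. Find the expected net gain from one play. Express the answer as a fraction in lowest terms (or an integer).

E[payout] = (1/2)·25 + (1/6)·26 + (1/3)·28 = 157/6
Expected profit = 157/6 − 8 = 109/6

109/6 dollars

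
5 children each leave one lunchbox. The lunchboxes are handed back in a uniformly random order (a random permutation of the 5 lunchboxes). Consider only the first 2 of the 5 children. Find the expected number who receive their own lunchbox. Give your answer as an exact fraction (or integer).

2/5

Let Xᵢ = 1 if person i gets their own lunchbox. For each i, P(Xᵢ=1) = 1/5.
By linearity of expectation, E[X₁+…+X_2] = 2·(1/5) = 2/5.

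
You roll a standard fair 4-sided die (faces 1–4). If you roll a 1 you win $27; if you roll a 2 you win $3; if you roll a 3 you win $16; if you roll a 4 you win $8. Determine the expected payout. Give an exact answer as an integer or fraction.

E[payout] = (1/4)·3 + (1/4)·8 + (1/4)·16 + (1/4)·27 = 27/2

27/2 dollars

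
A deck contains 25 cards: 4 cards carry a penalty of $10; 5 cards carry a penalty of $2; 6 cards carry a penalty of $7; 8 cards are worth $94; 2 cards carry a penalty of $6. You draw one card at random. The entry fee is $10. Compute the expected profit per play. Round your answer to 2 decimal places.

E[payout] = (4/25)·(-10) + (5/25)·(-2) + (6/25)·(-7) + (8/25)·94 + (2/25)·(-6) = 648/25
Expected profit = 648/25 − 10 = 398/25 ≈ $15.92

$15.92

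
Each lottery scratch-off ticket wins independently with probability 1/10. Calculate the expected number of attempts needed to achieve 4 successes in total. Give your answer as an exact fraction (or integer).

40

By linearity (sum of 4 independent geometric waits), E[trials] = 4/p = 4/(1/10) = 40.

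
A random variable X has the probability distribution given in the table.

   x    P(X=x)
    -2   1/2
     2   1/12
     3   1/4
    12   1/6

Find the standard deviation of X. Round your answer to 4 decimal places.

E[X] = 23/12, E[X²] = 343/12
Var(X) = E[X²] − (E[X])² = 343/12 − 529/144 = 3587/144
SD(X) = √(3587/144) ≈ 4.9910

4.9910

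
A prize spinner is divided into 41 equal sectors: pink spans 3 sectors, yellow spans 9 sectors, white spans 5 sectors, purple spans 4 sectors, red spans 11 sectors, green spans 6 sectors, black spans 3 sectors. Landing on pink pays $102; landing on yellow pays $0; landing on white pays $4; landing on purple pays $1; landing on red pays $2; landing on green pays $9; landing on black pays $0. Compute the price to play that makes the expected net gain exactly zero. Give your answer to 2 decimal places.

E[payout] = (3/41)·102 + (9/41)·0 + (5/41)·4 + (4/41)·1 + (11/41)·2 + (6/41)·9 + (3/41)·0 = 406/41
Fair fee = E[payout] = 406/41 ≈ $9.90

$9.90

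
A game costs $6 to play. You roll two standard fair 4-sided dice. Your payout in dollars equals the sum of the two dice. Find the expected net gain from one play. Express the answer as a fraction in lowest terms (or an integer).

Distribution of the sum of the two dice: 2 w.p. 1/16, 3 w.p. 1/8, 4 w.p. 3/16, 5 w.p. 1/4, 6 w.p. 3/16, 7 w.p. 1/8, …
E[payout] = (1/16)·2 + (1/8)·3 + (3/16)·4 + (1/4)·5 + (3/16)·6 + (1/8)·7 + (1/16)·8 = 5
Expected profit = 5 − 6 = -1

-$1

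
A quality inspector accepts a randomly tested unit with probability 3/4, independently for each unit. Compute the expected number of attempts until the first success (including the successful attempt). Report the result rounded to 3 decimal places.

1.333

For a geometric distribution, E[trials] = 1/p = 1/(3/4) = 4/3.
≈ 1.333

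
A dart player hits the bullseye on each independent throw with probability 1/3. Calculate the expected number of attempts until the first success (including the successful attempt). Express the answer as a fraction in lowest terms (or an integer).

For a geometric distribution, E[trials] = 1/p = 1/(1/3) = 3.

3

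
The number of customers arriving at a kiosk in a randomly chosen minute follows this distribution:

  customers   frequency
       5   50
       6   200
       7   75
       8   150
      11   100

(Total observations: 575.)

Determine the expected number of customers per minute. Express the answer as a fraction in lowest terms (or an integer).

Total = 575, so P(customers=5) = 50/575, etc.
E[X] = (2/23)·5 + (8/23)·6 + (3/23)·7 + (6/23)·8 + (4/23)·11
     = 171/23

171/23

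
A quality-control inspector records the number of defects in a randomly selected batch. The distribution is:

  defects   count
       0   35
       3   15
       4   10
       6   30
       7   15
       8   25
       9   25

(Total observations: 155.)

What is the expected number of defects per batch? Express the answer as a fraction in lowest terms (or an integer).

159/31

Total = 155, so P(defects=0) = 35/155, etc.
E[X] = (7/31)·0 + (3/31)·3 + (2/31)·4 + (6/31)·6 + (3/31)·7 + (5/31)·8 + (5/31)·9
     = 159/31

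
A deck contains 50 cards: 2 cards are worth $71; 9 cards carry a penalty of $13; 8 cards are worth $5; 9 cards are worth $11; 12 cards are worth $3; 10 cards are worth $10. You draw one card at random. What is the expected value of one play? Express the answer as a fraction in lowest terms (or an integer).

E[payout] = (2/50)·71 + (9/50)·(-13) + (8/50)·5 + (9/50)·11 + (12/50)·3 + (10/50)·10 = 6

$6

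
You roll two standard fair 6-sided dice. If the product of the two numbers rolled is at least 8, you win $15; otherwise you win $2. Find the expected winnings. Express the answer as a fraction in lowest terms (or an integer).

179/18 dollars

E[payout] = (7/18)·2 + (11/18)·15 = 179/18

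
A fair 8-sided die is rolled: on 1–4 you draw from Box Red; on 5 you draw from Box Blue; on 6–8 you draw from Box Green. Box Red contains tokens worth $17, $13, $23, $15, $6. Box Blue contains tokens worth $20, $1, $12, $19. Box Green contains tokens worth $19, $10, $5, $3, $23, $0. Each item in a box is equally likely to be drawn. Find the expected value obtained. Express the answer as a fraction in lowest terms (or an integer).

511/40 dollars

E[X | Box Red] = (17 + 13 + 23 + 15 + 6)/5 = 74/5
E[X | Box Blue] = (20 + 1 + 12 + 19)/4 = 13
E[X | Box Green] = (19 + 10 + 5 + 3 + 23 + 0)/6 = 10
E[X] = (1/2)·74/5 + (1/8)·13 + (3/8)·10 = 511/40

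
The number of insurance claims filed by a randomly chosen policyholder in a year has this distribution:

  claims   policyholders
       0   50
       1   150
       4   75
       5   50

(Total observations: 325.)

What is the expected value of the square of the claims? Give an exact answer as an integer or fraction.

8

Total = 325, so P(claims=0) = 50/325, etc.
E[X²] = (2/13)·0 + (6/13)·1 + (3/13)·16 + (2/13)·25
     = 8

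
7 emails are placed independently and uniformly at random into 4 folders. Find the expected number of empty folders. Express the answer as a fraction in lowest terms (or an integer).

Let Xⱼ=1 if folder j is empty. P(Xⱼ=1) = ((4-1)/4)^7 = 2187/16384.
By linearity, E[#empty] = 4·2187/16384 = 2187/4096.

2187/4096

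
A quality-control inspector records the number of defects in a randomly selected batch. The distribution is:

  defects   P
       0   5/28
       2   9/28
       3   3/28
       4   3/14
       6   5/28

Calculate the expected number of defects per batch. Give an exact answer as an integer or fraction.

81/28

E[X] = (5/28)·0 + (9/28)·2 + (3/28)·3 + (3/14)·4 + (5/28)·6
     = 81/28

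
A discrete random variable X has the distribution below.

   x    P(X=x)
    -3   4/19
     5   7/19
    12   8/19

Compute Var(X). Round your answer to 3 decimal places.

32.510

E[X] = (4/19)·(-3) + (7/19)·5 + (8/19)·12 = 119/19
E[X²] = (4/19)·9 + (7/19)·25 + (8/19)·144 = 1363/19
Var(X) = 1363/19 − (119/19)² = 11736/361 ≈ 32.510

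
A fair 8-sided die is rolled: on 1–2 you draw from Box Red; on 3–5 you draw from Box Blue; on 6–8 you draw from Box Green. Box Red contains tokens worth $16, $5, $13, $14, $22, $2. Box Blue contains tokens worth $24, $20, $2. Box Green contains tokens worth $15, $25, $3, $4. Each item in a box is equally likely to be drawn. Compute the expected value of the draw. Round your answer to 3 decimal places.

$13.156

E[X | Box Red] = (16 + 5 + 13 + 14 + 22 + 2)/6 = 12
E[X | Box Blue] = (24 + 20 + 2)/3 = 46/3
E[X | Box Green] = (15 + 25 + 3 + 4)/4 = 47/4
E[X] = (1/4)·12 + (3/8)·46/3 + (3/8)·47/4 = 421/32 ≈ 13.156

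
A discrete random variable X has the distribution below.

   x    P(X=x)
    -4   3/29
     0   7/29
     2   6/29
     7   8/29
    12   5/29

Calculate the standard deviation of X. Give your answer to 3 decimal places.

E[X] = 4, E[X²] = 1184/29
Var(X) = E[X²] − (E[X])² = 1184/29 − 16 = 720/29
SD(X) = √(720/29) ≈ 4.983

4.983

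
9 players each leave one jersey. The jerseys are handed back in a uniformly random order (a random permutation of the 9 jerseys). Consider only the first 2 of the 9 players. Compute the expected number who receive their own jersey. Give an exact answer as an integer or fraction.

Let Xᵢ = 1 if person i gets their own jersey. For each i, P(Xᵢ=1) = 1/9.
By linearity of expectation, E[X₁+…+X_2] = 2·(1/9) = 2/9.

2/9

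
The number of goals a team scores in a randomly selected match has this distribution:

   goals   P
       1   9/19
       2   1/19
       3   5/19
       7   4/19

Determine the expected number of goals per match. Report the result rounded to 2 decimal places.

E[X] = (9/19)·1 + (1/19)·2 + (5/19)·3 + (4/19)·7
     = 54/19 ≈ 2.84

2.84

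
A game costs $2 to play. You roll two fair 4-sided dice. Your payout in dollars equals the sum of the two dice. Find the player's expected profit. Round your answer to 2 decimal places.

$3.00

Distribution of the sum of the two dice: 2 w.p. 1/16, 3 w.p. 1/8, 4 w.p. 3/16, 5 w.p. 1/4, 6 w.p. 3/16, 7 w.p. 1/8, …
E[payout] = (1/16)·2 + (1/8)·3 + (3/16)·4 + (1/4)·5 + (3/16)·6 + (1/8)·7 + (1/16)·8 = 5
Expected profit = 5 − 2 = 3 ≈ $3.00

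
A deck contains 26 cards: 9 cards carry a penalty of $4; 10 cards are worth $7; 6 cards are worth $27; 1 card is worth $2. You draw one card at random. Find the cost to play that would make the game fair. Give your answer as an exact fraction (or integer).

99/13 dollars

E[payout] = (9/26)·(-4) + (10/26)·7 + (6/26)·27 + (1/26)·2 = 99/13
Fair fee = E[payout] = 99/13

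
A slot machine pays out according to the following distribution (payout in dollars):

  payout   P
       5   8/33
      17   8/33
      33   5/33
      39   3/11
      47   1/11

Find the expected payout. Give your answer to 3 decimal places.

$25.242

E[X] = (8/33)·5 + (8/33)·17 + (5/33)·33 + (3/11)·39 + (1/11)·47
     = 833/33 ≈ 25.242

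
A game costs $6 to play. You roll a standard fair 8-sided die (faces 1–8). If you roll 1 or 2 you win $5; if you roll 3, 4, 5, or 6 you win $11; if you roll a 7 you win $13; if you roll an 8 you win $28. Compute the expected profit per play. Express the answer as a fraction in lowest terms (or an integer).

E[payout] = (1/4)·5 + (1/2)·11 + (1/8)·13 + (1/8)·28 = 95/8
Expected profit = 95/8 − 6 = 47/8

47/8 dollars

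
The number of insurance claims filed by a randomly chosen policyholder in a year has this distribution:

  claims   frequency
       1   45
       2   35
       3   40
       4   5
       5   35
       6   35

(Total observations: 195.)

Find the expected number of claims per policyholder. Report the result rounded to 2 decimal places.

Total = 195, so P(claims=1) = 45/195, etc.
E[X] = (3/13)·1 + (7/39)·2 + (8/39)·3 + (1/39)·4 + (7/39)·5 + (7/39)·6
     = 128/39 ≈ 3.28

3.28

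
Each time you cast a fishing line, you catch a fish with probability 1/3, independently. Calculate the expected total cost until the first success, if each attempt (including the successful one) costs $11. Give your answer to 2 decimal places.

E[#attempts] = 1/p = 3; E[cost] = 11·3 = 33.
≈ 33.00

$33.00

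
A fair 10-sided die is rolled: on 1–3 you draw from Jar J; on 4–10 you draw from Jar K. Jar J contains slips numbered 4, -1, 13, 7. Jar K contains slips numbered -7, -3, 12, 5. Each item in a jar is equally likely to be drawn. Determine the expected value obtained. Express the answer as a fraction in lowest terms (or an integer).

E[X | Jar J] = (4 − 1 + 13 + 7)/4 = 23/4
E[X | Jar K] = (-7 − 3 + 12 + 5)/4 = 7/4
E[X] = (3/10)·23/4 + (7/10)·7/4 = 59/20

59/20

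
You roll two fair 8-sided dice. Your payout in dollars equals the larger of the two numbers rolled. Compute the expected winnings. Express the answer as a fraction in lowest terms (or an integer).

93/16 dollars

Distribution of the larger of the two numbers rolled: 1 w.p. 1/64, 2 w.p. 3/64, 3 w.p. 5/64, 4 w.p. 7/64, 5 w.p. 9/64, 6 w.p. 11/64, …
E[payout] = (1/64)·1 + (3/64)·2 + (5/64)·3 + (7/64)·4 + (9/64)·5 + (11/64)·6 + (13/64)·7 + (15/64)·8 = 93/16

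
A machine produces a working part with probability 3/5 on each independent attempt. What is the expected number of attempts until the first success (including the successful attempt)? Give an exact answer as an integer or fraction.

5/3

For a geometric distribution, E[trials] = 1/p = 1/(3/5) = 5/3.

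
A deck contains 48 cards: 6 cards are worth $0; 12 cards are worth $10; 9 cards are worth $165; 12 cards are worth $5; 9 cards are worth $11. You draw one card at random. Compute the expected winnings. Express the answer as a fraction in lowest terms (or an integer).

E[payout] = (6/48)·0 + (12/48)·10 + (9/48)·165 + (12/48)·5 + (9/48)·11 = 147/4

147/4 dollars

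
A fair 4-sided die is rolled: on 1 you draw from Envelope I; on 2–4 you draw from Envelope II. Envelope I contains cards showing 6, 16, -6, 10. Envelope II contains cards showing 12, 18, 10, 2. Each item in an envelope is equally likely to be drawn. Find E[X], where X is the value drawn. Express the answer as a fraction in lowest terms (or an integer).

E[X | Envelope I] = (6 + 16 − 6 + 10)/4 = 13/2
E[X | Envelope II] = (12 + 18 + 10 + 2)/4 = 21/2
E[X] = (1/4)·13/2 + (3/4)·21/2 = 19/2

19/2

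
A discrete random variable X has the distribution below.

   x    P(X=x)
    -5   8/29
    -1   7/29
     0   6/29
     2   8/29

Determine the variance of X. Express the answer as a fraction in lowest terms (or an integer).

5970/841

E[X] = (8/29)·(-5) + (7/29)·(-1) + (6/29)·0 + (8/29)·2 = -31/29
E[X²] = (8/29)·25 + (7/29)·1 + (6/29)·0 + (8/29)·4 = 239/29
Var(X) = 239/29 − (-31/29)² = 5970/841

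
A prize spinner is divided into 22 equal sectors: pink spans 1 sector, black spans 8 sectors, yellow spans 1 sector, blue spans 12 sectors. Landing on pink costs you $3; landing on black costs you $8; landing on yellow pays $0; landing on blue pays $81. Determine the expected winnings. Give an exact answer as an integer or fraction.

E[payout] = (1/22)·(-3) + (8/22)·(-8) + (1/22)·0 + (12/22)·81 = 905/22

905/22 dollars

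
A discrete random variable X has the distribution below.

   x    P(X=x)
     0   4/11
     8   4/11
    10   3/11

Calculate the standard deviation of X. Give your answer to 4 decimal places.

E[X] = 62/11, E[X²] = 556/11
Var(X) = E[X²] − (E[X])² = 556/11 − 3844/121 = 2272/121
SD(X) = √(2272/121) ≈ 4.3332

4.3332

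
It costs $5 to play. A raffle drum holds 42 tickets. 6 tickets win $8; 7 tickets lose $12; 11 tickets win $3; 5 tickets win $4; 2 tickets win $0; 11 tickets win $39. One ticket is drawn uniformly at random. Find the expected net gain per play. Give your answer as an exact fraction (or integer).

118/21 dollars

E[payout] = (6/42)·8 + (7/42)·(-12) + (11/42)·3 + (5/42)·4 + (2/42)·0 + (11/42)·39 = 223/21
Expected profit = 223/21 − 5 = 118/21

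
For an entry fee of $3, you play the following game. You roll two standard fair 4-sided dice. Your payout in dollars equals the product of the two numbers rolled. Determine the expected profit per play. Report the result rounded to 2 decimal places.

Distribution of the product of the two numbers rolled: 1 w.p. 1/16, 2 w.p. 1/8, 3 w.p. 1/8, 4 w.p. 3/16, 6 w.p. 1/8, 8 w.p. 1/8, …
E[payout] = (1/16)·1 + (1/8)·2 + (1/8)·3 + (3/16)·4 + (1/8)·6 + (1/8)·8 + (1/16)·9 + (1/8)·12 + (1/16)·16 = 25/4
Expected profit = 25/4 − 3 = 13/4 ≈ $3.25

$3.25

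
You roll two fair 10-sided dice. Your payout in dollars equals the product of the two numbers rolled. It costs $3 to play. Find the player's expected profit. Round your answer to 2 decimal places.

Distribution of the product of the two numbers rolled: 1 w.p. 1/100, 2 w.p. 1/50, 3 w.p. 1/50, 4 w.p. 3/100, 5 w.p. 1/50, 6 w.p. 1/25, …
E[payout] = (1/100)·1 + (1/50)·2 + (1/50)·3 + (3/100)·4 + (1/50)·5 + (1/25)·6 + (1/50)·7 + (1/25)·8 + (3/100)·9 + (1/25)·10 + (1/25)·12 + (1/50)·14 + (1/50)·15 + (3/100)·16 + (1/25)·18 + (1/25)·20 + (1/50)·21 + (1/25)·24 + (1/100)·25 + (1/50)·27 + (1/50)·28 + (1/25)·30 + (1/50)·32 + (1/50)·35 + (3/100)·36 + (1/25)·40 + (1/50)·42 + (1/50)·45 + (1/50)·48 + (1/100)·49 + (1/50)·50 + (1/50)·54 + (1/50)·56 + (1/50)·60 + (1/50)·63 + (1/100)·64 + (1/50)·70 + (1/50)·72 + (1/50)·80 + (1/100)·81 + (1/50)·90 + (1/100)·100 = 121/4
Expected profit = 121/4 − 3 = 109/4 ≈ $27.25

$27.25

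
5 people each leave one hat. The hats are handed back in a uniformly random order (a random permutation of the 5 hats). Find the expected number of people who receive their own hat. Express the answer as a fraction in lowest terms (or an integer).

Let Xᵢ = 1 if person i gets their own hat. For each i, P(Xᵢ=1) = 1/5.
By linearity of expectation, E[X₁+…+X_5] = 5·(1/5) = 1.

1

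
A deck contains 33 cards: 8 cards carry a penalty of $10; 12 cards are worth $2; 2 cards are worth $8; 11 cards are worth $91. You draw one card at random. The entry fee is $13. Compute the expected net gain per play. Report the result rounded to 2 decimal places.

E[payout] = (8/33)·(-10) + (12/33)·2 + (2/33)·8 + (11/33)·91 = 961/33
Expected profit = 961/33 − 13 = 532/33 ≈ $16.12

$16.12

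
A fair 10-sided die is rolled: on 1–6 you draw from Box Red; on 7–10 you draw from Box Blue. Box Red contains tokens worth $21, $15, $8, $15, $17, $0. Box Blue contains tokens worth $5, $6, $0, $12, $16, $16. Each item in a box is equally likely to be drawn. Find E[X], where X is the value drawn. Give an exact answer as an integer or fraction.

E[X | Box Red] = (21 + 15 + 8 + 15 + 17 + 0)/6 = 38/3
E[X | Box Blue] = (5 + 6 + 0 + 12 + 16 + 16)/6 = 55/6
E[X] = (3/5)·38/3 + (2/5)·55/6 = 169/15

169/15 dollars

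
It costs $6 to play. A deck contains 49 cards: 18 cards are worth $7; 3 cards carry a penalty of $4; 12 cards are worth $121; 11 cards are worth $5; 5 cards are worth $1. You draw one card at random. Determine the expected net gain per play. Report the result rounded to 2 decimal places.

E[payout] = (18/49)·7 + (3/49)·(-4) + (12/49)·121 + (11/49)·5 + (5/49)·1 = 1626/49
Expected profit = 1626/49 − 6 = 1332/49 ≈ $27.18

$27.18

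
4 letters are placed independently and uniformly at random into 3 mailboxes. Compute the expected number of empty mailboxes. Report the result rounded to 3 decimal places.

Let Xⱼ=1 if mailbox j is empty. P(Xⱼ=1) = ((3-1)/3)^4 = 16/81.
By linearity, E[#empty] = 3·16/81 = 16/27.
≈ 0.593

0.593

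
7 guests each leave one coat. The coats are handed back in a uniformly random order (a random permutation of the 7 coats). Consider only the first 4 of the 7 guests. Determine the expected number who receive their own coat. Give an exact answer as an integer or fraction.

Let Xᵢ = 1 if person i gets their own coat. For each i, P(Xᵢ=1) = 1/7.
By linearity of expectation, E[X₁+…+X_4] = 4·(1/7) = 4/7.

4/7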